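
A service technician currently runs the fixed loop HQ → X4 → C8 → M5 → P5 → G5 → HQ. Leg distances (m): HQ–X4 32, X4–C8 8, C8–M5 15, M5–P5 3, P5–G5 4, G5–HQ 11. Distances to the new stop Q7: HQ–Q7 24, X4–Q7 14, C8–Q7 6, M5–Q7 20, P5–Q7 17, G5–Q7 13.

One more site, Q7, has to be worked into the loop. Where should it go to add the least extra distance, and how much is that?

Insertion cost between consecutive stops i–j is d(i,Q7) + d(Q7,j) − d(i,j):
  between HQ and X4: 24 + 14 − 32 = 6
  between X4 and C8: 14 + 6 − 8 = 12
  between C8 and M5: 6 + 20 − 15 = 11
  between M5 and P5: 20 + 17 − 3 = 34
  between P5 and G5: 17 + 13 − 4 = 26
  between G5 and HQ: 13 + 24 − 11 = 26
Cheapest insertion is between HQ and X4, adding 6.
New total = 73 + 6 = 79.

Adding 6 m by placing Q7 on the HQ–X4 leg.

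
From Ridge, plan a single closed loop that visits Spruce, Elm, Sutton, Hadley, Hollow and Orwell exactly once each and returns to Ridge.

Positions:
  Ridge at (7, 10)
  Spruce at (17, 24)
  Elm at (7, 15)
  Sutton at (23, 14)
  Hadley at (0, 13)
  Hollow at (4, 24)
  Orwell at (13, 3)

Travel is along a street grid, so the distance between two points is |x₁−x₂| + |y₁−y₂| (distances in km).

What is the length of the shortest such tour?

92 km — the shortest possible round trip.

With 6 stops there are 6!/2 = 360 distinct round trips (a route and its reverse cost the same).
Ridge→Spruce→Elm→Sutton→Hadley→Hollow→Orwell→Ridge: 24+19+17+24+15+30+13 = 142
Ridge→Spruce→Elm→Sutton→Hadley→Orwell→Hollow→Ridge: 24+19+17+24+23+30+17 = 154
Ridge→Spruce→Elm→Sutton→Hollow→Hadley→Orwell→Ridge: 24+19+17+29+15+23+13 = 140
Ridge→Spruce→Elm→Sutton→Hollow→Orwell→Hadley→Ridge: 24+19+17+29+30+23+10 = 152
Ridge→Spruce→Elm→Sutton→Orwell→Hadley→Hollow→Ridge: 24+19+17+21+23+15+17 = 136
Ridge→Spruce→Elm→Sutton→Orwell→Hollow→Hadley→Ridge: 24+19+17+21+30+15+10 = 136
Ridge→Spruce→Elm→Hadley→Sutton→Hollow→Orwell→Ridge: 24+19+9+24+29+30+13 = 148
Ridge→Spruce→Elm→Hadley→Sutton→Orwell→Hollow→Ridge: 24+19+9+24+21+30+17 = 144
… (352 more)
Ridge→Elm→Hadley→Hollow→Spruce→Sutton→Orwell→Ridge: 5+9+15+13+16+21+13 = 92  ← best
The minimum is 92.
One optimal route: Ridge → Elm → Hadley → Hollow → Spruce → Sutton → Orwell → Ridge (or its reverse).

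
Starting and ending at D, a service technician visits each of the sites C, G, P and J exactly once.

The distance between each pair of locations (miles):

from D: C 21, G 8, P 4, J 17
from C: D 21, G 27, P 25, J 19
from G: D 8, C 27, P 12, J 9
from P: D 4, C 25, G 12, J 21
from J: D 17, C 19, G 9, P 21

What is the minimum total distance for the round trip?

Minimum total distance: 65 miles.

There are 12 distinct closed tours to check (reversals are equivalent).
D-C-G-P-J-D: 21+27+12+21+17 = 98
D-C-G-J-P-D: 21+27+9+21+4 = 82
D-C-P-G-J-D: 21+25+12+9+17 = 84
D-C-P-J-G-D: 21+25+21+9+8 = 84
D-C-J-G-P-D: 21+19+9+12+4 = 65
D-C-J-P-G-D: 21+19+21+12+8 = 81
D-G-C-P-J-D: 8+27+25+21+17 = 98
D-G-C-J-P-D: 8+27+19+21+4 = 79
D-G-P-C-J-D: 8+12+25+19+17 = 81
D-G-J-C-P-D: 8+9+19+25+4 = 65
D-P-C-G-J-D: 4+25+27+9+17 = 82
D-P-G-C-J-D: 4+12+27+19+17 = 79
The minimum is 65.
One optimal route: D → C → J → G → P → D (or its reverse).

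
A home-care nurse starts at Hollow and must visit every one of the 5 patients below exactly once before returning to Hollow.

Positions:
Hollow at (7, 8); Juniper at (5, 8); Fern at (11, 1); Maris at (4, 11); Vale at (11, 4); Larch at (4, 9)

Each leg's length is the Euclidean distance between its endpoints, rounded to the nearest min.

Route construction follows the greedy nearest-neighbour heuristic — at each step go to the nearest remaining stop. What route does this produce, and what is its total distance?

From Hollow: distances to unvisited — Juniper=2, Larch=3, Maris=4, Vale=6, Fern=8. Nearest is Juniper (2).
From Juniper: distances to unvisited — Larch=1, Maris=3, Vale=7, Fern=9. Nearest is Larch (1).
From Larch: distances to unvisited — Maris=2, Vale=9, Fern=11. Nearest is Maris (2).
From Maris: distances to unvisited — Vale=10, Fern=12. Nearest is Vale (10).
From Vale: distances to unvisited — Fern=3. Nearest is Fern (3).
Return Fern→Hollow: 8.
Total = 2 + 1 + 2 + 10 + 3 + 8 = 26.

Nearest-neighbour total = 26 min; route Hollow → Juniper → Larch → Maris → Vale → Fern → Hollow.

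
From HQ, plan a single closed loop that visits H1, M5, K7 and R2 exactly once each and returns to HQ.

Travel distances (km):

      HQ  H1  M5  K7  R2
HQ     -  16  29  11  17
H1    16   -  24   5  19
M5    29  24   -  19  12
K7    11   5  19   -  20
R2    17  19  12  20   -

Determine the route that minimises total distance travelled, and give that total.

69 km — the shortest possible round trip.

With 4 stops there are 4!/2 = 12 distinct round trips (a route and its reverse cost the same).
HQ → H1 → M5 → K7 → R2 → HQ: 16+24+19+20+17 = 96
HQ → H1 → M5 → R2 → K7 → HQ: 16+24+12+20+11 = 83
HQ → H1 → K7 → M5 → R2 → HQ: 16+5+19+12+17 = 69
HQ → H1 → K7 → R2 → M5 → HQ: 16+5+20+12+29 = 82
HQ → H1 → R2 → M5 → K7 → HQ: 16+19+12+19+11 = 77
HQ → H1 → R2 → K7 → M5 → HQ: 16+19+20+19+29 = 103
HQ → M5 → H1 → K7 → R2 → HQ: 29+24+5+20+17 = 95
HQ → M5 → H1 → R2 → K7 → HQ: 29+24+19+20+11 = 103
HQ → M5 → K7 → H1 → R2 → HQ: 29+19+5+19+17 = 89
HQ → M5 → R2 → H1 → K7 → HQ: 29+12+19+5+11 = 76
HQ → K7 → H1 → M5 → R2 → HQ: 11+5+24+12+17 = 69
HQ → K7 → M5 → H1 → R2 → HQ: 11+19+24+19+17 = 90
The minimum is 69.
One optimal route: HQ → H1 → K7 → M5 → R2 → HQ (or its reverse).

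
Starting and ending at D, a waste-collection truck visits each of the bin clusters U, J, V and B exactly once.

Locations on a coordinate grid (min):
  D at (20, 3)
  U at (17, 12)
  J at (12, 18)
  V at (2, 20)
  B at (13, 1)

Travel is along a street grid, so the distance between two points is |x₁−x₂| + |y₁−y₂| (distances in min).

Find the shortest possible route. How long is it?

Minimum total distance: 74 min.

There are 12 distinct closed tours to check (reversals are equivalent).
D→U→J→V→B→D: 12+11+12+30+9 = 74
D→U→J→B→V→D: 12+11+18+30+35 = 106
D→U→V→J→B→D: 12+23+12+18+9 = 74
D→U→V→B→J→D: 12+23+30+18+23 = 106
D→U→B→J→V→D: 12+15+18+12+35 = 92
D→U→B→V→J→D: 12+15+30+12+23 = 92
D→J→U→V→B→D: 23+11+23+30+9 = 96
D→J→U→B→V→D: 23+11+15+30+35 = 114
D→J→V→U→B→D: 23+12+23+15+9 = 82
D→J→B→U→V→D: 23+18+15+23+35 = 114
D→V→U→J→B→D: 35+23+11+18+9 = 96
D→V→J→U→B→D: 35+12+11+15+9 = 82
The minimum is 74.
One optimal route: D → U → J → V → B → D (or its reverse).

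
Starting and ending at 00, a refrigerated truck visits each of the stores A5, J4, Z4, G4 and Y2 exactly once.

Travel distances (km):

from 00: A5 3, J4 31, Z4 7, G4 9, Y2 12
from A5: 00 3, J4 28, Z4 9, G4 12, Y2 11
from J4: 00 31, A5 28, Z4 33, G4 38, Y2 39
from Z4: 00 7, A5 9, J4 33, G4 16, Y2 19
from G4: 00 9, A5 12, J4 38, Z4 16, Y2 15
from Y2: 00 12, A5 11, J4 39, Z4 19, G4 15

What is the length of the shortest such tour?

00 → A5 → J4 → Z4 → G4 → Y2 → 00: 3+28+33+16+15+12 = 107
00 → A5 → J4 → Z4 → Y2 → G4 → 00: 3+28+33+19+15+9 = 107
00 → A5 → J4 → G4 → Z4 → Y2 → 00: 3+28+38+16+19+12 = 116
00 → A5 → J4 → G4 → Y2 → Z4 → 00: 3+28+38+15+19+7 = 110
00 → A5 → J4 → Y2 → Z4 → G4 → 00: 3+28+39+19+16+9 = 114
00 → A5 → J4 → Y2 → G4 → Z4 → 00: 3+28+39+15+16+7 = 108
00 → A5 → Z4 → J4 → G4 → Y2 → 00: 3+9+33+38+15+12 = 110
00 → A5 → Z4 → J4 → Y2 → G4 → 00: 3+9+33+39+15+9 = 108
00 → A5 → Z4 → G4 → J4 → Y2 → 00: 3+9+16+38+39+12 = 117
00 → A5 → Z4 → G4 → Y2 → J4 → 00: 3+9+16+15+39+31 = 113
00 → A5 → Z4 → Y2 → J4 → G4 → 00: 3+9+19+39+38+9 = 117
00 → A5 → Z4 → Y2 → G4 → J4 → 00: 3+9+19+15+38+31 = 115
00 → A5 → G4 → J4 → Z4 → Y2 → 00: 3+12+38+33+19+12 = 117
00 → A5 → G4 → J4 → Y2 → Z4 → 00: 3+12+38+39+19+7 = 118
… (46 more)
00 → Z4 → J4 → A5 → Y2 → G4 → 00: 7+33+28+11+15+9 = 103  ← best
The minimum is 103.
One optimal route: 00 → Z4 → J4 → A5 → Y2 → G4 → 00 (or its reverse).

103 km — the shortest possible round trip.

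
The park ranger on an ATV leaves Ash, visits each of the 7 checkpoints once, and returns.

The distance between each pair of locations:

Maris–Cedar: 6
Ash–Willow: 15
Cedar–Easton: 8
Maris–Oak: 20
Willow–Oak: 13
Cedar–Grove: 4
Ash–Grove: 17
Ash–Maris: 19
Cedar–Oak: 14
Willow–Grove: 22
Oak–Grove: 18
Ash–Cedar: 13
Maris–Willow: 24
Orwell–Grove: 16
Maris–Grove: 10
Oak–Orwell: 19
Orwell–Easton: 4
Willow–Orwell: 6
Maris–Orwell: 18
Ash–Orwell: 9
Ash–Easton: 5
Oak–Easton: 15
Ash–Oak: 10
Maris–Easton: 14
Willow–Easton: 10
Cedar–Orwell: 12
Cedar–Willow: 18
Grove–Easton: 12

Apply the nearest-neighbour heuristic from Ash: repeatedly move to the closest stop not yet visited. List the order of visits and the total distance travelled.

From Ash: distances to unvisited — Easton=5, Orwell=9, Oak=10, Cedar=13, Willow=15, Grove=17, Maris=19. Nearest is Easton (5).
From Easton: distances to unvisited — Orwell=4, Cedar=8, Willow=10, Grove=12, Maris=14, Oak=15. Nearest is Orwell (4).
From Orwell: distances to unvisited — Willow=6, Cedar=12, Grove=16, Maris=18, Oak=19. Nearest is Willow (6).
From Willow: distances to unvisited — Oak=13, Cedar=18, Grove=22, Maris=24. Nearest is Oak (13).
From Oak: distances to unvisited — Cedar=14, Grove=18, Maris=20. Nearest is Cedar (14).
From Cedar: distances to unvisited — Grove=4, Maris=6. Nearest is Grove (4).
From Grove: distances to unvisited — Maris=10. Nearest is Maris (10).
Return Maris→Ash: 19.
Total = 5 + 4 + 6 + 13 + 14 + 4 + 10 + 19 = 75.

Nearest-neighbour total = 75; route Ash → Easton → Orwell → Willow → Oak → Cedar → Grove → Maris → Ash.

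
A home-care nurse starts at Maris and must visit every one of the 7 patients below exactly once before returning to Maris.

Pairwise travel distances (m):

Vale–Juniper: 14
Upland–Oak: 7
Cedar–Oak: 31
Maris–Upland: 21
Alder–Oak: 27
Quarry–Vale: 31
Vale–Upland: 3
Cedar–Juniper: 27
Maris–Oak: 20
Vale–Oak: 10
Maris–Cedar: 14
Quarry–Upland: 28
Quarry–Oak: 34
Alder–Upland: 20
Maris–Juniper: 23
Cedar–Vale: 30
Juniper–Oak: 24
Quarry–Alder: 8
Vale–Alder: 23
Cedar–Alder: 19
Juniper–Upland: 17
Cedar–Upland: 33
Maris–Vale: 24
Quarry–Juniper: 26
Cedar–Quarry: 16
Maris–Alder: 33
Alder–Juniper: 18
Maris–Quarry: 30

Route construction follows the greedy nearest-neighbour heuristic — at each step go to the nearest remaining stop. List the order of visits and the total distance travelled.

Nearest-neighbour total = 100 m; route Maris → Cedar → Quarry → Alder → Juniper → Vale → Upland → Oak → Maris.

At Maris the remaining stops are Cedar 14, Oak 20, Upland 21, Juniper 23, Vale 24, Quarry 30, Alder 33; go to Cedar.
At Cedar the remaining stops are Quarry 16, Alder 19, Juniper 27, Vale 30, Oak 31, Upland 33; go to Quarry.
At Quarry the remaining stops are Alder 8, Juniper 26, Upland 28, Vale 31, Oak 34; go to Alder.
At Alder the remaining stops are Juniper 18, Upland 20, Vale 23, Oak 27; go to Juniper.
At Juniper the remaining stops are Vale 14, Upland 17, Oak 24; go to Vale.
At Vale the remaining stops are Upland 3, Oak 10; go to Upland.
At Upland the remaining stops are Oak 7; go to Oak.
Return Oak→Maris: 20.
Total = 14 + 16 + 8 + 18 + 14 + 3 + 7 + 20 = 100.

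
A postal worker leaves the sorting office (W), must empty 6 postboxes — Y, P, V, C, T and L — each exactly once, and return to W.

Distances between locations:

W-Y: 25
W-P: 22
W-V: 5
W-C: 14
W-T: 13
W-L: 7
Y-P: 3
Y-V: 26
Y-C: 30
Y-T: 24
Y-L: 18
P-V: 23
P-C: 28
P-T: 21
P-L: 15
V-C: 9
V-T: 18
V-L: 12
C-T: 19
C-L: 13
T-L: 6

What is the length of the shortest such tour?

With 6 stops there are 6!/2 = 360 distinct round trips (a route and its reverse cost the same).
W - Y - P - V - C - T - L - W: 25+3+23+9+19+6+7 = 92
W - Y - P - V - C - L - T - W: 25+3+23+9+13+6+13 = 92
W - Y - P - V - T - C - L - W: 25+3+23+18+19+13+7 = 108
W - Y - P - V - T - L - C - W: 25+3+23+18+6+13+14 = 102
W - Y - P - V - L - C - T - W: 25+3+23+12+13+19+13 = 108
W - Y - P - V - L - T - C - W: 25+3+23+12+6+19+14 = 102
W - Y - P - C - V - T - L - W: 25+3+28+9+18+6+7 = 96
W - Y - P - C - V - L - T - W: 25+3+28+9+12+6+13 = 96
… (352 more)
W - V - C - Y - P - T - L - W: 5+9+30+3+21+6+7 = 81  ← best
The minimum is 81.
One optimal route: W → V → C → Y → P → T → L → W (or its reverse).

Minimum total distance: 81.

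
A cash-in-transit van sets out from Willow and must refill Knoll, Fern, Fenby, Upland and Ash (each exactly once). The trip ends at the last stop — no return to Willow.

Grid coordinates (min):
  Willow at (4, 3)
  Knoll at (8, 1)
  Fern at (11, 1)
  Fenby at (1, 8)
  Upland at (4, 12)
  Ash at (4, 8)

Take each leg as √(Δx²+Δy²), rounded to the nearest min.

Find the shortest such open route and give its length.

There are 5! = 120 possible orderings.
Willow → Knoll → Fern → Fenby → Upland → Ash: 4+3+12+5+4 = 28
Willow → Knoll → Fern → Fenby → Ash → Upland: 4+3+12+3+4 = 26
Willow → Knoll → Fern → Upland → Fenby → Ash: 4+3+13+5+3 = 28
Willow → Knoll → Fern → Upland → Ash → Fenby: 4+3+13+4+3 = 27
Willow → Knoll → Fern → Ash → Fenby → Upland: 4+3+10+3+5 = 25
Willow → Knoll → Fern → Ash → Upland → Fenby: 4+3+10+4+5 = 26
Willow → Knoll → Fenby → Fern → Upland → Ash: 4+10+12+13+4 = 43
Willow → Knoll → Fenby → Fern → Ash → Upland: 4+10+12+10+4 = 40
Willow → Knoll → Fenby → Upland → Fern → Ash: 4+10+5+13+10 = 42
Willow → Knoll → Fenby → Upland → Ash → Fern: 4+10+5+4+10 = 33
Willow → Knoll → Fenby → Ash → Fern → Upland: 4+10+3+10+13 = 40
Willow → Knoll → Fenby → Ash → Upland → Fern: 4+10+3+4+13 = 34
Willow → Knoll → Upland → Fern → Fenby → Ash: 4+12+13+12+3 = 44
Willow → Knoll → Upland → Fern → Ash → Fenby: 4+12+13+10+3 = 42
… (106 more)
The minimum is 25.
One shortest path: Willow → Knoll → Fern → Ash → Fenby → Upland.

Shortest open route: 25 min.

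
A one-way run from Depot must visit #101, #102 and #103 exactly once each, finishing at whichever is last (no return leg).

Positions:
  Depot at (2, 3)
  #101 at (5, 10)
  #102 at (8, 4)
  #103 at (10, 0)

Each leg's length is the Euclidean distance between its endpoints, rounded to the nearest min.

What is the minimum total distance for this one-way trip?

19 min — the minimum one-way total.

There are 3! = 6 possible orderings.
Depot → #101 → #102 → #103: 8+7+4 = 19
Depot → #101 → #103 → #102: 8+11+4 = 23
Depot → #102 → #101 → #103: 6+7+11 = 24
Depot → #102 → #103 → #101: 6+4+11 = 21
Depot → #103 → #101 → #102: 9+11+7 = 27
Depot → #103 → #102 → #101: 9+4+7 = 20
The minimum is 19.
One shortest path: Depot → #101 → #102 → #103.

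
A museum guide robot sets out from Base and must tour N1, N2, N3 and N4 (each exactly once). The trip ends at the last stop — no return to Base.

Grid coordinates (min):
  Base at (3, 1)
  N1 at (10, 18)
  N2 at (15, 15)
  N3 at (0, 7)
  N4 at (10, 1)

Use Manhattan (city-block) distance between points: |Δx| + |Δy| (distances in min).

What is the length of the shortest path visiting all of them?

There are 4! = 24 possible orderings.
Base - N1 - N2 - N3 - N4: 24+8+23+16 = 71
Base - N1 - N2 - N4 - N3: 24+8+19+16 = 67
Base - N1 - N3 - N2 - N4: 24+21+23+19 = 87
Base - N1 - N3 - N4 - N2: 24+21+16+19 = 80
Base - N1 - N4 - N2 - N3: 24+17+19+23 = 83
Base - N1 - N4 - N3 - N2: 24+17+16+23 = 80
Base - N2 - N1 - N3 - N4: 26+8+21+16 = 71
Base - N2 - N1 - N4 - N3: 26+8+17+16 = 67
Base - N2 - N3 - N1 - N4: 26+23+21+17 = 87
Base - N2 - N3 - N4 - N1: 26+23+16+17 = 82
Base - N2 - N4 - N1 - N3: 26+19+17+21 = 83
Base - N2 - N4 - N3 - N1: 26+19+16+21 = 82
Base - N3 - N1 - N2 - N4: 9+21+8+19 = 57
Base - N3 - N1 - N4 - N2: 9+21+17+19 = 66
… (10 more)
Base - N3 - N4 - N1 - N2: 9+16+17+8 = 50  ← best
The minimum is 50.
One shortest path: Base → N3 → N4 → N1 → N2.

Shortest open route: 50 min.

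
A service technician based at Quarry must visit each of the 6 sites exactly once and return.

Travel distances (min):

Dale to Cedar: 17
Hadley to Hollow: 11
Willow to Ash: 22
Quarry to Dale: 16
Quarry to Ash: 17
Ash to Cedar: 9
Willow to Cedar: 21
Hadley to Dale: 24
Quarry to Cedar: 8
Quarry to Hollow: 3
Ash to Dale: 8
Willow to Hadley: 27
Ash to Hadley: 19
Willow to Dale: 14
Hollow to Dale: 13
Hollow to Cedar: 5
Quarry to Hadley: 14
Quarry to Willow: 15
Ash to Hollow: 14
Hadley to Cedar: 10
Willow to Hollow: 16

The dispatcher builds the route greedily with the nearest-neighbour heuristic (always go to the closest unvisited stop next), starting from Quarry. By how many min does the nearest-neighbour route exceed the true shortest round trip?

Excess over optimum: 10 min.

Quarry: Hollow=3, Cedar=8, Hadley=14, Willow=15, Dale=16, Ash=17 ⇒ Hollow
Hollow: Cedar=5, Hadley=11, Dale=13, Ash=14, Willow=16 ⇒ Cedar
Cedar: Ash=9, Hadley=10, Dale=17, Willow=21 ⇒ Ash
Ash: Dale=8, Hadley=19, Willow=22 ⇒ Dale
Dale: Willow=14, Hadley=24 ⇒ Willow
Willow: Hadley=27 ⇒ Hadley
NN route Quarry → Hollow → Cedar → Ash → Dale → Willow → Hadley → Quarry costs 80.
Optimal: Quarry → Willow → Dale → Ash → Cedar → Hadley → Hollow → Quarry costs 70 (by enumerating all 360 distinct tours).
Excess = 80 − 70 = 10.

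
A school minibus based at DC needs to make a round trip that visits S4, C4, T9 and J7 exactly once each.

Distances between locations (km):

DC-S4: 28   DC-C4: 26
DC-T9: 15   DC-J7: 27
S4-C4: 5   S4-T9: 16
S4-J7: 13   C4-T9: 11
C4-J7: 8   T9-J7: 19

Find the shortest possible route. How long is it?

Shortest round trip = 71 km.

With 4 stops there are 4!/2 = 12 distinct round trips (a route and its reverse cost the same).
DC → S4 → C4 → T9 → J7 → DC: 28+5+11+19+27 = 90
DC → S4 → C4 → J7 → T9 → DC: 28+5+8+19+15 = 75
DC → S4 → T9 → C4 → J7 → DC: 28+16+11+8+27 = 90
DC → S4 → T9 → J7 → C4 → DC: 28+16+19+8+26 = 97
DC → S4 → J7 → C4 → T9 → DC: 28+13+8+11+15 = 75
DC → S4 → J7 → T9 → C4 → DC: 28+13+19+11+26 = 97
DC → C4 → S4 → T9 → J7 → DC: 26+5+16+19+27 = 93
DC → C4 → S4 → J7 → T9 → DC: 26+5+13+19+15 = 78
DC → C4 → T9 → S4 → J7 → DC: 26+11+16+13+27 = 93
DC → C4 → J7 → S4 → T9 → DC: 26+8+13+16+15 = 78
DC → T9 → S4 → C4 → J7 → DC: 15+16+5+8+27 = 71
DC → T9 → C4 → S4 → J7 → DC: 15+11+5+13+27 = 71
The minimum is 71.
One optimal route: DC → T9 → S4 → C4 → J7 → DC (or its reverse).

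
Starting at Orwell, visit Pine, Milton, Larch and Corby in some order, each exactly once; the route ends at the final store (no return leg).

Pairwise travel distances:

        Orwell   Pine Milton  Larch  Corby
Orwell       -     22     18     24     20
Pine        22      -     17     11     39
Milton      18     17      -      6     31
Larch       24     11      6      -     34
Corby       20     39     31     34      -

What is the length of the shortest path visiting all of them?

There are 4! = 24 possible orderings.
Orwell → Pine → Milton → Larch → Corby: 22+17+6+34 = 79
Orwell → Pine → Milton → Corby → Larch: 22+17+31+34 = 104
Orwell → Pine → Larch → Milton → Corby: 22+11+6+31 = 70
Orwell → Pine → Larch → Corby → Milton: 22+11+34+31 = 98
Orwell → Pine → Corby → Milton → Larch: 22+39+31+6 = 98
Orwell → Pine → Corby → Larch → Milton: 22+39+34+6 = 101
Orwell → Milton → Pine → Larch → Corby: 18+17+11+34 = 80
Orwell → Milton → Pine → Corby → Larch: 18+17+39+34 = 108
Orwell → Milton → Larch → Pine → Corby: 18+6+11+39 = 74
Orwell → Milton → Larch → Corby → Pine: 18+6+34+39 = 97
Orwell → Milton → Corby → Pine → Larch: 18+31+39+11 = 99
Orwell → Milton → Corby → Larch → Pine: 18+31+34+11 = 94
Orwell → Larch → Pine → Milton → Corby: 24+11+17+31 = 83
Orwell → Larch → Pine → Corby → Milton: 24+11+39+31 = 105
… (10 more)
Orwell → Corby → Milton → Larch → Pine: 20+31+6+11 = 68  ← best
The minimum is 68.
One shortest path: Orwell → Corby → Milton → Larch → Pine.

Shortest open route: 68.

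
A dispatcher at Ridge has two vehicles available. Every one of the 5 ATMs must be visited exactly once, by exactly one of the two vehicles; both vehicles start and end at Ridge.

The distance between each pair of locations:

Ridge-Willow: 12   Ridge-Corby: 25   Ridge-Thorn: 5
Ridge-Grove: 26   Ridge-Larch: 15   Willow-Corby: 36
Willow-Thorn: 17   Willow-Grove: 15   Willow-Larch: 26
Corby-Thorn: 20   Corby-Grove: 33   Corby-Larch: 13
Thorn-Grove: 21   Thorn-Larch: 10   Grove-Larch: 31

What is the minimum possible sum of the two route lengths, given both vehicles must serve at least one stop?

Try each way of splitting the stops between the two vehicles (each non-empty) and, for each split, find the best tour for each vehicle:
  {Willow} + {Corby, Thorn, Grove, Larch}: 24 + 87 = 111
  {Corby} + {Willow, Thorn, Grove, Larch}: 50 + 73 = 123
  {Willow, Corby} + {Thorn, Grove, Larch}: 73 + 72 = 145
  {Thorn} + {Willow, Corby, Grove, Larch}: 10 + 88 = 98
  {Willow, Thorn} + {Corby, Grove, Larch}: 34 + 87 = 121
  {Corby, Thorn} + {Willow, Grove, Larch}: 50 + 73 = 123
  … (15 splits in total)
Best: vehicle 1 Ridge → Thorn → Ridge = 10; vehicle 2 Ridge → Willow → Grove → Corby → Larch → Ridge = 88; combined 98.

98 — the smallest possible combined total.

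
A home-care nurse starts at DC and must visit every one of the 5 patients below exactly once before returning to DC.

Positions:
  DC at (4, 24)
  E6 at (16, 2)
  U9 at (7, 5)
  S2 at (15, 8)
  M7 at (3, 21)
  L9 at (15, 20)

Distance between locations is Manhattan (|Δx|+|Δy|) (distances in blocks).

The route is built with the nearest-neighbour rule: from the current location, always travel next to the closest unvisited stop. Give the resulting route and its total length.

At DC the remaining stops are M7 4, L9 15, U9 22, S2 27, E6 34; go to M7.
At M7 the remaining stops are L9 13, U9 20, S2 25, E6 32; go to L9.
At L9 the remaining stops are S2 12, E6 19, U9 23; go to S2.
At S2 the remaining stops are E6 7, U9 11; go to E6.
At E6 the remaining stops are U9 12; go to U9.
Return U9→DC: 22.
Total = 4 + 13 + 12 + 7 + 12 + 22 = 70.

Nearest-neighbour total = 70 blocks; route DC → M7 → L9 → S2 → E6 → U9 → DC.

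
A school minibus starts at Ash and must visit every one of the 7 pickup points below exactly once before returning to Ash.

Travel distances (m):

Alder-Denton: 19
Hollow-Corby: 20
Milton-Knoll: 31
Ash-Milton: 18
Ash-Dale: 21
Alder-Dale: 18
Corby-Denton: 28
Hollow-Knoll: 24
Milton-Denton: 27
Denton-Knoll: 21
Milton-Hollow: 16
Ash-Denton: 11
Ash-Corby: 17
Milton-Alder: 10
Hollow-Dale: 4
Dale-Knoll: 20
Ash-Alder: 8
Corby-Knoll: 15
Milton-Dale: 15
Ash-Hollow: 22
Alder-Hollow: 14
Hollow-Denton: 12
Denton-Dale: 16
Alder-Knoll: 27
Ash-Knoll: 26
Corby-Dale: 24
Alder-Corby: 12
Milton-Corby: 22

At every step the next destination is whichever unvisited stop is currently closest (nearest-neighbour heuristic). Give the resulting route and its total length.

102 m along Ash → Alder → Milton → Dale → Hollow → Denton → Knoll → Corby → Ash.

At Ash the remaining stops are Alder 8, Denton 11, Corby 17, Milton 18, Dale 21, Hollow 22, Knoll 26; go to Alder.
At Alder the remaining stops are Milton 10, Corby 12, Hollow 14, Dale 18, Denton 19, Knoll 27; go to Milton.
At Milton the remaining stops are Dale 15, Hollow 16, Corby 22, Denton 27, Knoll 31; go to Dale.
At Dale the remaining stops are Hollow 4, Denton 16, Knoll 20, Corby 24; go to Hollow.
At Hollow the remaining stops are Denton 12, Corby 20, Knoll 24; go to Denton.
At Denton the remaining stops are Knoll 21, Corby 28; go to Knoll.
At Knoll the remaining stops are Corby 15; go to Corby.
Return Corby→Ash: 17.
Total = 8 + 10 + 15 + 4 + 12 + 21 + 15 + 17 = 102.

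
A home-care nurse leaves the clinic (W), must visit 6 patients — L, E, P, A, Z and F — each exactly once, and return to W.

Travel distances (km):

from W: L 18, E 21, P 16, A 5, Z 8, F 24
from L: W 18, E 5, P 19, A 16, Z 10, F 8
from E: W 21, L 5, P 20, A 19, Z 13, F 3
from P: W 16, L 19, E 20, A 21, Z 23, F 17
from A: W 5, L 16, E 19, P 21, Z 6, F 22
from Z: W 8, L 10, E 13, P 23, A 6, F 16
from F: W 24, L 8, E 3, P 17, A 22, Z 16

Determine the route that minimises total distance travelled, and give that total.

Minimum total distance: 62 km.

W-L-E-P-A-Z-F-W: 18+5+20+21+6+16+24 = 110
W-L-E-P-A-F-Z-W: 18+5+20+21+22+16+8 = 110
W-L-E-P-Z-A-F-W: 18+5+20+23+6+22+24 = 118
W-L-E-P-Z-F-A-W: 18+5+20+23+16+22+5 = 109
W-L-E-P-F-A-Z-W: 18+5+20+17+22+6+8 = 96
W-L-E-P-F-Z-A-W: 18+5+20+17+16+6+5 = 87
W-L-E-A-P-Z-F-W: 18+5+19+21+23+16+24 = 126
W-L-E-A-P-F-Z-W: 18+5+19+21+17+16+8 = 104
… (352 more)
W-P-F-E-L-Z-A-W: 16+17+3+5+10+6+5 = 62  ← best
The minimum is 62.
One optimal route: W → P → F → E → L → Z → A → W (or its reverse).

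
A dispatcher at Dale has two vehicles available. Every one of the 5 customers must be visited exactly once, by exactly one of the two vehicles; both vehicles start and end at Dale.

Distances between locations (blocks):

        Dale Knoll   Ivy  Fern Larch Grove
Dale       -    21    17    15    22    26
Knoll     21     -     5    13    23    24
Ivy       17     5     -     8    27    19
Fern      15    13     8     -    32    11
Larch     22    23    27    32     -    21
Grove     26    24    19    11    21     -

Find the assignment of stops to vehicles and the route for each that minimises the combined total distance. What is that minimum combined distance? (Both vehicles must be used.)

Minimum combined distance: 112 blocks.

There are 2^4 − 1 = 15 ways to divide the 5 stops into two non-empty groups. For each, the best each vehicle can do is its own shortest tour through its group:
  {Knoll} + {Ivy, Fern, Larch, Grove}: 42 + 79 = 121
  {Ivy} + {Knoll, Fern, Larch, Grove}: 34 + 88 = 122
  {Knoll, Ivy} + {Fern, Larch, Grove}: 43 + 69 = 112
  {Fern} + {Knoll, Ivy, Larch, Grove}: 30 + 88 = 118
  {Knoll, Fern} + {Ivy, Larch, Grove}: 49 + 79 = 128
  {Ivy, Fern} + {Knoll, Larch, Grove}: 40 + 88 = 128
  … (15 splits in total)
Best: vehicle 1 Dale → Knoll → Ivy → Dale = 43; vehicle 2 Dale → Fern → Grove → Larch → Dale = 69; combined 112.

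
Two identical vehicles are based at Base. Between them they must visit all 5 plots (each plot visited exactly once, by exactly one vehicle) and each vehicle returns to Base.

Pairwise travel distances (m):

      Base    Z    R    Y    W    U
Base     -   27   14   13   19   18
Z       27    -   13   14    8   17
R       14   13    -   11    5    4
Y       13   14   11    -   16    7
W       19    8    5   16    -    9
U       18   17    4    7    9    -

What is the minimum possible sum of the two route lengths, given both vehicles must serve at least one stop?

Minimum combined distance: 88 m.

Try each way of splitting the stops between the two vehicles (each non-empty) and, for each split, find the best tour for each vehicle:
  {Z} + {R, Y, W, U}: 54 + 48 = 102
  {R} + {Z, Y, W, U}: 28 + 62 = 90
  {Z, R} + {Y, W, U}: 54 + 48 = 102
  {Y} + {Z, R, W, U}: 26 + 62 = 88
  {Z, Y} + {R, W, U}: 54 + 46 = 100
  {R, Y} + {Z, W, U}: 38 + 62 = 100
  … (15 splits in total)
Best: vehicle 1 Base → Y → Base = 26; vehicle 2 Base → Z → W → R → U → Base = 62; combined 88.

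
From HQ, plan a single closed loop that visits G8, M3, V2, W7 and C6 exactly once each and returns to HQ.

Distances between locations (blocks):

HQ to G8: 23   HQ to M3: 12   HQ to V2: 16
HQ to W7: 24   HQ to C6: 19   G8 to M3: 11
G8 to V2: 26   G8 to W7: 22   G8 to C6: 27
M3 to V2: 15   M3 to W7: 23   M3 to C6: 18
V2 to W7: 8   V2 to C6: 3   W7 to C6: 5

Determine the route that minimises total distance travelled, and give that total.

69 blocks — the shortest possible round trip.

HQ → G8 → M3 → V2 → W7 → C6 → HQ: 23+11+15+8+5+19 = 81
HQ → G8 → M3 → V2 → C6 → W7 → HQ: 23+11+15+3+5+24 = 81
HQ → G8 → M3 → W7 → V2 → C6 → HQ: 23+11+23+8+3+19 = 87
HQ → G8 → M3 → W7 → C6 → V2 → HQ: 23+11+23+5+3+16 = 81
HQ → G8 → M3 → C6 → V2 → W7 → HQ: 23+11+18+3+8+24 = 87
HQ → G8 → M3 → C6 → W7 → V2 → HQ: 23+11+18+5+8+16 = 81
HQ → G8 → V2 → M3 → W7 → C6 → HQ: 23+26+15+23+5+19 = 111
HQ → G8 → V2 → M3 → C6 → W7 → HQ: 23+26+15+18+5+24 = 111
HQ → G8 → V2 → W7 → M3 → C6 → HQ: 23+26+8+23+18+19 = 117
HQ → G8 → V2 → W7 → C6 → M3 → HQ: 23+26+8+5+18+12 = 92
HQ → G8 → V2 → C6 → M3 → W7 → HQ: 23+26+3+18+23+24 = 117
HQ → G8 → V2 → C6 → W7 → M3 → HQ: 23+26+3+5+23+12 = 92
HQ → G8 → W7 → M3 → V2 → C6 → HQ: 23+22+23+15+3+19 = 105
HQ → G8 → W7 → M3 → C6 → V2 → HQ: 23+22+23+18+3+16 = 105
… (46 more)
HQ → M3 → G8 → W7 → C6 → V2 → HQ: 12+11+22+5+3+16 = 69  ← best
The minimum is 69.
One optimal route: HQ → M3 → G8 → W7 → C6 → V2 → HQ (or its reverse).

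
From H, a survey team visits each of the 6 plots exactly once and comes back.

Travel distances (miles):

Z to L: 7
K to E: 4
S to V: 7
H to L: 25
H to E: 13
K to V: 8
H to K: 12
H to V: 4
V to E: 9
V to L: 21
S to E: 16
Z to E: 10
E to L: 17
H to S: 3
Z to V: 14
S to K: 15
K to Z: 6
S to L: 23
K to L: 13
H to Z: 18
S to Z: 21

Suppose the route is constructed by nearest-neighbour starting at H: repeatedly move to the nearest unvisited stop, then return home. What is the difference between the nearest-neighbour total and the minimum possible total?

H: S=3, V=4, K=12, E=13, Z=18, L=25 ⇒ S
S: V=7, K=15, E=16, Z=21, L=23 ⇒ V
V: K=8, E=9, Z=14, L=21 ⇒ K
K: E=4, Z=6, L=13 ⇒ E
E: Z=10, L=17 ⇒ Z
Z: L=7 ⇒ L
NN route H → S → V → K → E → Z → L → H costs 64.
Optimal: H → S → L → Z → K → E → V → H costs 56 (by enumerating all 360 distinct tours).
Excess = 64 − 56 = 8.

The nearest-neighbour route is 8 miles longer than optimal.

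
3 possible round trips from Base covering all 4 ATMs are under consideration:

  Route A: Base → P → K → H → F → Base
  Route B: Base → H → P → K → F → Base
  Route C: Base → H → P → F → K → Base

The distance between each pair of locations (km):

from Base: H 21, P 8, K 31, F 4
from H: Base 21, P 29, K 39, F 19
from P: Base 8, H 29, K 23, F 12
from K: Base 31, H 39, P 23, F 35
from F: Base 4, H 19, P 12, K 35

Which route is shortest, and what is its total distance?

Shortest is Route A, total 93 km.

Route A: 8 + 23 + 39 + 19 + 4 = 93
Route B: 21 + 29 + 23 + 35 + 4 = 112
Route C: 21 + 29 + 12 + 35 + 31 = 128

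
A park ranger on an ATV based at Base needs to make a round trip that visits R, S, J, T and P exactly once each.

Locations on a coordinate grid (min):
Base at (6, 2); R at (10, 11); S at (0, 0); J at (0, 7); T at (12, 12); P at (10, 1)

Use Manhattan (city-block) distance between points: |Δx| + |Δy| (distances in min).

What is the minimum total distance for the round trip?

Minimum total distance: 50 min.

With 5 stops there are 5!/2 = 60 distinct round trips (a route and its reverse cost the same).
Base → R → S → J → T → P → Base: 13+21+7+17+13+5 = 76
Base → R → S → J → P → T → Base: 13+21+7+16+13+16 = 86
Base → R → S → T → J → P → Base: 13+21+24+17+16+5 = 96
Base → R → S → T → P → J → Base: 13+21+24+13+16+11 = 98
Base → R → S → P → J → T → Base: 13+21+11+16+17+16 = 94
Base → R → S → P → T → J → Base: 13+21+11+13+17+11 = 86
Base → R → J → S → T → P → Base: 13+14+7+24+13+5 = 76
Base → R → J → S → P → T → Base: 13+14+7+11+13+16 = 74
Base → R → J → T → S → P → Base: 13+14+17+24+11+5 = 84
Base → R → J → T → P → S → Base: 13+14+17+13+11+8 = 76
Base → R → J → P → S → T → Base: 13+14+16+11+24+16 = 94
Base → R → J → P → T → S → Base: 13+14+16+13+24+8 = 88
Base → R → T → S → J → P → Base: 13+3+24+7+16+5 = 68
Base → R → T → S → P → J → Base: 13+3+24+11+16+11 = 78
… (46 more)
Base → S → J → R → T → P → Base: 8+7+14+3+13+5 = 50  ← best
The minimum is 50.
One optimal route: Base → S → J → R → T → P → Base (or its reverse).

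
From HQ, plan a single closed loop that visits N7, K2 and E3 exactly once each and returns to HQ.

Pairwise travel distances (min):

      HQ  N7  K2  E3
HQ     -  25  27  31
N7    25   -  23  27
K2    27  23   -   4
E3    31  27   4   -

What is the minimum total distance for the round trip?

There are 3 distinct closed tours to check (reversals are equivalent).
HQ - N7 - K2 - E3 - HQ: 25+23+4+31 = 83
HQ - N7 - E3 - K2 - HQ: 25+27+4+27 = 83
HQ - K2 - N7 - E3 - HQ: 27+23+27+31 = 108
The minimum is 83.
One optimal route: HQ → N7 → K2 → E3 → HQ (or its reverse).

Shortest round trip = 83 min.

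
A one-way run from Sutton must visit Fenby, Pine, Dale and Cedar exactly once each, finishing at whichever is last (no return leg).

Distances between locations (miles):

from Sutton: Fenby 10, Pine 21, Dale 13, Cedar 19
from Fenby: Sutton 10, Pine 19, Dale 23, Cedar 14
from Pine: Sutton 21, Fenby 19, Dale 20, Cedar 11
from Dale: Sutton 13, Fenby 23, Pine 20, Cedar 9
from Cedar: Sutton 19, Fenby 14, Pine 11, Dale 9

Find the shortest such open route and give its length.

There are 4! = 24 possible orderings.
Sutton - Fenby - Pine - Dale - Cedar: 10+19+20+9 = 58
Sutton - Fenby - Pine - Cedar - Dale: 10+19+11+9 = 49
Sutton - Fenby - Dale - Pine - Cedar: 10+23+20+11 = 64
Sutton - Fenby - Dale - Cedar - Pine: 10+23+9+11 = 53
Sutton - Fenby - Cedar - Pine - Dale: 10+14+11+20 = 55
Sutton - Fenby - Cedar - Dale - Pine: 10+14+9+20 = 53
Sutton - Pine - Fenby - Dale - Cedar: 21+19+23+9 = 72
Sutton - Pine - Fenby - Cedar - Dale: 21+19+14+9 = 63
Sutton - Pine - Dale - Fenby - Cedar: 21+20+23+14 = 78
Sutton - Pine - Dale - Cedar - Fenby: 21+20+9+14 = 64
Sutton - Pine - Cedar - Fenby - Dale: 21+11+14+23 = 69
Sutton - Pine - Cedar - Dale - Fenby: 21+11+9+23 = 64
Sutton - Dale - Fenby - Pine - Cedar: 13+23+19+11 = 66
Sutton - Dale - Fenby - Cedar - Pine: 13+23+14+11 = 61
… (10 more)
The minimum is 49.
One shortest path: Sutton → Fenby → Pine → Cedar → Dale.

Shortest open route: 49 miles.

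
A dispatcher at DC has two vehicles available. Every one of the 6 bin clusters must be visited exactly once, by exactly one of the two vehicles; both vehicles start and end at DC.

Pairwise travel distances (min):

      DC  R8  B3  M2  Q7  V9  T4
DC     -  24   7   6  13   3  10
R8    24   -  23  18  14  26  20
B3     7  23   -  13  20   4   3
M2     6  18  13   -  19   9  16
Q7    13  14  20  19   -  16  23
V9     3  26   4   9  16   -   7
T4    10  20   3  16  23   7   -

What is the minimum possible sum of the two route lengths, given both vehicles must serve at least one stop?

Try each way of splitting the stops between the two vehicles (each non-empty) and, for each split, find the best tour for each vehicle:
  {R8} + {B3, M2, Q7, V9, T4}: 48 + 58 = 106
  {B3} + {R8, M2, Q7, V9, T4}: 14 + 69 = 83
  {R8, B3} + {M2, Q7, V9, T4}: 54 + 58 = 112
  {M2} + {R8, B3, Q7, V9, T4}: 12 + 57 = 69
  {R8, M2} + {B3, Q7, V9, T4}: 48 + 46 = 94
  {B3, M2} + {R8, Q7, V9, T4}: 26 + 57 = 83
  … (31 splits in total)
Best: vehicle 1 DC → M2 → DC = 12; vehicle 2 DC → Q7 → R8 → T4 → B3 → V9 → DC = 57; combined 69.

69 min — the smallest possible combined total.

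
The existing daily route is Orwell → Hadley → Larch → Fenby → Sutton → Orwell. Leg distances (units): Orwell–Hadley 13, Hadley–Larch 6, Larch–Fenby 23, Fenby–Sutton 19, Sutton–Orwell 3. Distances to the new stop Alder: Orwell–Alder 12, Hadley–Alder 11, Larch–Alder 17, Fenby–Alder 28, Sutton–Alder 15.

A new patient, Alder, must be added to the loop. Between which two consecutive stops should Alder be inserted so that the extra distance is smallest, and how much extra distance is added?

+10 — insert Alder between Orwell and Hadley.

Insertion cost between consecutive stops i–j is d(i,Alder) + d(Alder,j) − d(i,j):
  between Orwell and Hadley: 12 + 11 − 13 = 10
  between Hadley and Larch: 11 + 17 − 6 = 22
  between Larch and Fenby: 17 + 28 − 23 = 22
  between Fenby and Sutton: 28 + 15 − 19 = 24
  between Sutton and Orwell: 15 + 12 − 3 = 24
Cheapest insertion is between Orwell and Hadley, adding 10.
New total = 64 + 10 = 74.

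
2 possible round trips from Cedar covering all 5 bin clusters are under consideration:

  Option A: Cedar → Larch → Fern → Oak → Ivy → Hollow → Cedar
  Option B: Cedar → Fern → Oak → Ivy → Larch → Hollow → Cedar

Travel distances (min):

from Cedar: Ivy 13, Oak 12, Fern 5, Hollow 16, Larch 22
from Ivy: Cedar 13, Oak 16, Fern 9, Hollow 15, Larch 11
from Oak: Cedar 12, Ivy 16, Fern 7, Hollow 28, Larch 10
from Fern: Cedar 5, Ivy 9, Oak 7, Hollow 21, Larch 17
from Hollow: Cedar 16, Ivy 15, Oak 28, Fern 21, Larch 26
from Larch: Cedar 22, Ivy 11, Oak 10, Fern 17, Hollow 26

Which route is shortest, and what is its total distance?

Shortest is Option B, total 81 min.

Option A: 22 + 17 + 7 + 16 + 15 + 16 = 93
Option B: 5 + 7 + 16 + 11 + 26 + 16 = 81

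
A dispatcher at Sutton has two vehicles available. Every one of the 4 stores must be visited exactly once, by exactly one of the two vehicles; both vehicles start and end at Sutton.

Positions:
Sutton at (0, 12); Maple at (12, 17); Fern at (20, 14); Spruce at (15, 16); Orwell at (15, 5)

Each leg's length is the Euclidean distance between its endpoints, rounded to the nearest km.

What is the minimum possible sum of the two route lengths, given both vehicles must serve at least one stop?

Check every non-empty split of the stops between the two vehicles; for each half take its own optimal tour:
  {Maple} + {Fern, Spruce, Orwell}: 26 + 48 = 74
  {Fern} + {Maple, Spruce, Orwell}: 40 + 44 = 84
  {Maple, Fern} + {Spruce, Orwell}: 42 + 44 = 86
  {Spruce} + {Maple, Fern, Orwell}: 32 + 49 = 81
  {Maple, Spruce} + {Fern, Orwell}: 32 + 47 = 79
  {Fern, Spruce} + {Maple, Orwell}: 41 + 42 = 83
  … (7 splits in total)
Best: vehicle 1 Sutton → Maple → Sutton = 26; vehicle 2 Sutton → Spruce → Fern → Orwell → Sutton = 48; combined 74.

Minimum combined distance: 74 km.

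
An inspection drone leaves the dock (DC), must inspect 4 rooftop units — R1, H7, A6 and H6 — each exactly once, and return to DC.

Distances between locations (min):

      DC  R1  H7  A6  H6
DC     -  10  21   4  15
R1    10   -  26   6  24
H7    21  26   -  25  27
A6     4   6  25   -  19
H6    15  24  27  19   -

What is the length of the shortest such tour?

With 4 stops there are 4!/2 = 12 distinct round trips (a route and its reverse cost the same).
DC→R1→H7→A6→H6→DC: 10+26+25+19+15 = 95
DC→R1→H7→H6→A6→DC: 10+26+27+19+4 = 86
DC→R1→A6→H7→H6→DC: 10+6+25+27+15 = 83
DC→R1→A6→H6→H7→DC: 10+6+19+27+21 = 83
DC→R1→H6→H7→A6→DC: 10+24+27+25+4 = 90
DC→R1→H6→A6→H7→DC: 10+24+19+25+21 = 99
DC→H7→R1→A6→H6→DC: 21+26+6+19+15 = 87
DC→H7→R1→H6→A6→DC: 21+26+24+19+4 = 94
DC→H7→A6→R1→H6→DC: 21+25+6+24+15 = 91
DC→H7→H6→R1→A6→DC: 21+27+24+6+4 = 82
DC→A6→R1→H7→H6→DC: 4+6+26+27+15 = 78
DC→A6→H7→R1→H6→DC: 4+25+26+24+15 = 94
The minimum is 78.
One optimal route: DC → A6 → R1 → H7 → H6 → DC (or its reverse).

Minimum total distance: 78 min.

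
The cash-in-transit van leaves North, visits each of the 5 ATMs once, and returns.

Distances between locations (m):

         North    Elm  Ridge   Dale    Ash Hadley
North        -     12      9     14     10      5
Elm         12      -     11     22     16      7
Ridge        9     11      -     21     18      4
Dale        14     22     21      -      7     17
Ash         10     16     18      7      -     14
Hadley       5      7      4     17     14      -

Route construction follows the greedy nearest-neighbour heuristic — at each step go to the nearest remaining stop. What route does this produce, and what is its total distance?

Total distance 57 m via the nearest-neighbour route North → Hadley → Ridge → Elm → Ash → Dale → North.

From North: distances to unvisited — Hadley=5, Ridge=9, Ash=10, Elm=12, Dale=14. Nearest is Hadley (5).
From Hadley: distances to unvisited — Ridge=4, Elm=7, Ash=14, Dale=17. Nearest is Ridge (4).
From Ridge: distances to unvisited — Elm=11, Ash=18, Dale=21. Nearest is Elm (11).
From Elm: distances to unvisited — Ash=16, Dale=22. Nearest is Ash (16).
From Ash: distances to unvisited — Dale=7. Nearest is Dale (7).
Return Dale→North: 14.
Total = 5 + 4 + 11 + 16 + 7 + 14 = 57.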